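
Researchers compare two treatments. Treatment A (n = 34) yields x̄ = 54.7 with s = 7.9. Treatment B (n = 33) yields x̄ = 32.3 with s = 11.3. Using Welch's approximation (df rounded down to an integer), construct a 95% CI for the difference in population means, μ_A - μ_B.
(17.62, 27.18)

Difference: x̄₁ - x̄₂ = 22.40
SE = √(s₁²/n₁ + s₂²/n₂) = √(7.9²/34 + 11.3²/33) = 2.3885
df = 57.10 → 57 (Welch–Satterthwaite, rounded down)
t* = 2.002

CI: 22.40 ± 2.002 · 2.3885 = 22.40 ± 4.78 = (17.62, 27.18)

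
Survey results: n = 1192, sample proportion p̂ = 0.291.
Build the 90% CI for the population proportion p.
(0.269, 0.313)

Proportion CI:
SE = √(p̂(1-p̂)/n) = √(0.291 · 0.709 / 1192) = 0.01316

z* = 1.645
Margin = z* · SE = 1.645 · 0.01316 = 0.0216

CI: 0.291 ± 0.0216 = (0.269, 0.313)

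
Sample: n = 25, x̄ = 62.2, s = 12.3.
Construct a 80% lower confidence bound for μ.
μ ≥ 60.09

Lower bound (one-sided):
t* = 0.857 (one-sided for 80%)
Lower bound = x̄ - t* · s/√n = 62.2 - 0.857 · 12.3/√25 = 60.09

We are 80% confident that μ ≥ 60.09.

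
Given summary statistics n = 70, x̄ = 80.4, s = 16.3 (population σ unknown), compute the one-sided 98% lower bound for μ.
μ ≥ 76.32

Lower bound (one-sided):
t* = 2.093 (one-sided for 98%)
Lower bound = x̄ - t* · s/√n = 80.4 - 2.093 · 16.3/√70 = 76.32

We are 98% confident that μ ≥ 76.32.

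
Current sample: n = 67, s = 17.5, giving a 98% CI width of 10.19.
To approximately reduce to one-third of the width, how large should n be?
n ≈ 603

CI width ∝ 1/√n
To reduce width by factor 3, need √n to grow by 3 → need 3² = 9 times as many samples.

Current: n = 67, width = 10.19
New: n = 603, width ≈ 3.33

Width reduced by factor of 10.19/3.33 = 3.06.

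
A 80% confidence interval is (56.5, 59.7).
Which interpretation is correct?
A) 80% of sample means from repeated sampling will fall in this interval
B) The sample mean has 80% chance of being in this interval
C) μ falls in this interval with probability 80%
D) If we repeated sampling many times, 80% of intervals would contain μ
D

A) Wrong — coverage applies to intervals containing μ, not to future x̄ values.
B) Wrong — x̄ is observed and sits in the interval by construction.
C) Wrong — μ is fixed; the randomness lives in the interval, not in μ.
D) Correct — this is the frequentist long-run coverage interpretation.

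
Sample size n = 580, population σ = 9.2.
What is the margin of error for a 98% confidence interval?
Margin of error = 0.89

Margin of error = z* · σ/√n
= 2.326 · 9.2/√580
= 2.326 · 9.2/24.0832
= 0.89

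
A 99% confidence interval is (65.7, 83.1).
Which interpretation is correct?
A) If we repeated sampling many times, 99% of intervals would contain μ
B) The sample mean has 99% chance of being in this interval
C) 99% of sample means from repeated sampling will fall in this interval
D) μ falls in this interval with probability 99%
A

A) Correct — this is the frequentist long-run coverage interpretation.
B) Wrong — x̄ is observed and sits in the interval by construction.
C) Wrong — coverage applies to intervals containing μ, not to future x̄ values.
D) Wrong — μ is fixed; the randomness lives in the interval, not in μ.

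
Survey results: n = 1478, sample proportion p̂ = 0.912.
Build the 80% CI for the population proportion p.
(0.903, 0.921)

Proportion CI:
SE = √(p̂(1-p̂)/n) = √(0.912 · 0.088 / 1478) = 0.00737

z* = 1.282
Margin = z* · SE = 1.282 · 0.00737 = 0.0094

CI: 0.912 ± 0.0094 = (0.903, 0.921)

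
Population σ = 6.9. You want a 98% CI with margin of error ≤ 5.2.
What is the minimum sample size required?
n ≥ 10

For margin E ≤ 5.2:
n ≥ (z* · σ / E)²
n ≥ (2.326 · 6.9 / 5.2)²
n ≥ 9.53

Minimum n = 10 (rounding up)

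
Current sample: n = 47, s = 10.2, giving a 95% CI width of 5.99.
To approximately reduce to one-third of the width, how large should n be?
n ≈ 423

CI width ∝ 1/√n
To reduce width by factor 3, need √n to grow by 3 → need 3² = 9 times as many samples.

Current: n = 47, width = 5.99
New: n = 423, width ≈ 1.95

Width reduced by factor of 5.99/1.95 = 3.07.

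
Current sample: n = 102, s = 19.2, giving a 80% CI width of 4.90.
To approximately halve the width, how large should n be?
n ≈ 408

CI width ∝ 1/√n
To reduce width by factor 2, need √n to grow by 2 → need 2² = 4 times as many samples.

Current: n = 102, width = 4.90
New: n = 408, width ≈ 2.44

Width reduced by factor of 4.90/2.44 = 2.01.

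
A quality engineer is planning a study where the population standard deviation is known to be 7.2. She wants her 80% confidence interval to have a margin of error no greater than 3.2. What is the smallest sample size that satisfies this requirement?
n ≥ 9

For margin E ≤ 3.2:
n ≥ (z* · σ / E)²
n ≥ (1.282 · 7.2 / 3.2)²
n ≥ 8.32

Minimum n = 9 (rounding up)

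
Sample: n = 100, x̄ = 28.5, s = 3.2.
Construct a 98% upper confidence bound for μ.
μ ≤ 29.17

Upper bound (one-sided):
t* = 2.081 (one-sided for 98%)
Upper bound = x̄ + t* · s/√n = 28.5 + 2.081 · 3.2/√100 = 29.17

We are 98% confident that μ ≤ 29.17.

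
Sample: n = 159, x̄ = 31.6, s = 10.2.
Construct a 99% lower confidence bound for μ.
μ ≥ 29.70

Lower bound (one-sided):
t* = 2.350 (one-sided for 99%)
Lower bound = x̄ - t* · s/√n = 31.6 - 2.350 · 10.2/√159 = 29.70

We are 99% confident that μ ≥ 29.70.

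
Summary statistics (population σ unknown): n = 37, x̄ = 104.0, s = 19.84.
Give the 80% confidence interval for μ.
(99.74, 108.26)

t-interval (σ unknown):
df = n - 1 = 36
t* = 1.306 for 80% confidence

Margin of error = t* · s/√n = 1.306 · 19.84/√37 = 4.26

CI: (99.74, 108.26)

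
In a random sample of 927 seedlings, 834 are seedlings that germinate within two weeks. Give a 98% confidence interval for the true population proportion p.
(0.877, 0.923)

Proportion CI:
p̂ = 834/927 = 0.89968
SE = √(p̂(1-p̂)/n) = √(0.89968 · 0.10032 / 927) = 0.00987

z* = 2.326
Margin = z* · SE = 2.326 · 0.00987 = 0.0230

CI: 0.89968 ± 0.0230 = (0.877, 0.923)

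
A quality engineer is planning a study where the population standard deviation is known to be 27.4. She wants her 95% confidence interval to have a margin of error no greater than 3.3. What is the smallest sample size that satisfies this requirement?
n ≥ 265

For margin E ≤ 3.3:
n ≥ (z* · σ / E)²
n ≥ (1.960 · 27.4 / 3.3)²
n ≥ 264.84

Minimum n = 265 (rounding up)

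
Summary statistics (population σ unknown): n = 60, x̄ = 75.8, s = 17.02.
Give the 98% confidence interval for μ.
(70.55, 81.05)

t-interval (σ unknown):
df = n - 1 = 59
t* = 2.391 for 98% confidence

Margin of error = t* · s/√n = 2.391 · 17.02/√60 = 5.25

CI: (70.55, 81.05)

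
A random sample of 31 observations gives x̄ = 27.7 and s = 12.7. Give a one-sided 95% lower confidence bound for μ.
μ ≥ 23.83

Lower bound (one-sided):
t* = 1.697 (one-sided for 95%)
Lower bound = x̄ - t* · s/√n = 27.7 - 1.697 · 12.7/√31 = 23.83

We are 95% confident that μ ≥ 23.83.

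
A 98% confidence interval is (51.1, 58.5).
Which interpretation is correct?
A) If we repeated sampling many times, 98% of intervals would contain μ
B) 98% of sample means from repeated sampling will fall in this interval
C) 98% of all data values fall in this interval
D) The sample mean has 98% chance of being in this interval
A

A) Correct — this is the frequentist long-run coverage interpretation.
B) Wrong — coverage applies to intervals containing μ, not to future x̄ values.
C) Wrong — a CI is about the parameter μ, not individual data values.
D) Wrong — x̄ is observed and sits in the interval by construction.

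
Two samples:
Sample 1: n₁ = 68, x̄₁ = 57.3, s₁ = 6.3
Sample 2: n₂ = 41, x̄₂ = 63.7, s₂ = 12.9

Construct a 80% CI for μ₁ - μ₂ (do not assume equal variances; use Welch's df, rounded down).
(-9.20, -3.60)

Difference: x̄₁ - x̄₂ = -6.40
SE = √(s₁²/n₁ + s₂²/n₂) = √(6.3²/68 + 12.9²/41) = 2.1546
df = 51.69 → 51 (Welch–Satterthwaite, rounded down)
t* = 1.298

CI: -6.40 ± 1.298 · 2.1546 = -6.40 ± 2.80 = (-9.20, -3.60)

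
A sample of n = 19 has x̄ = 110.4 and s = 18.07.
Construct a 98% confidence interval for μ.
(99.82, 120.98)

t-interval (σ unknown):
df = n - 1 = 18
t* = 2.552 for 98% confidence

Margin of error = t* · s/√n = 2.552 · 18.07/√19 = 10.58

CI: (99.82, 120.98)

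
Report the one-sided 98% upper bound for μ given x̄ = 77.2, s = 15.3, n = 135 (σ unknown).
μ ≤ 79.93

Upper bound (one-sided):
t* = 2.074 (one-sided for 98%)
Upper bound = x̄ + t* · s/√n = 77.2 + 2.074 · 15.3/√135 = 79.93

We are 98% confident that μ ≤ 79.93.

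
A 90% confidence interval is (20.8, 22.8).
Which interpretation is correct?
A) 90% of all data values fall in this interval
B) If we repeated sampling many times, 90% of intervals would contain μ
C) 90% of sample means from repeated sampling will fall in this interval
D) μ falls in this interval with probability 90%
B

A) Wrong — a CI is about the parameter μ, not individual data values.
B) Correct — this is the frequentist long-run coverage interpretation.
C) Wrong — coverage applies to intervals containing μ, not to future x̄ values.
D) Wrong — μ is fixed; the randomness lives in the interval, not in μ.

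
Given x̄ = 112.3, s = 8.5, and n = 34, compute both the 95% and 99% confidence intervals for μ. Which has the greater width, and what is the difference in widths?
99% CI is wider by 2.04

df = 33
95% CI: t* = 2.035, (109.33, 115.27), width = 2 · t* · s/√n = 5.93
99% CI: t* = 2.733, (108.32, 116.28), width = 2 · t* · s/√n = 7.97

The 99% CI is wider by 7.97 - 5.93 = 2.04.
Higher confidence requires a wider interval.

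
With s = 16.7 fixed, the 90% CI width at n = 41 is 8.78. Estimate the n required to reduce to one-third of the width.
n ≈ 369

CI width ∝ 1/√n
To reduce width by factor 3, need √n to grow by 3 → need 3² = 9 times as many samples.

Current: n = 41, width = 8.78
New: n = 369, width ≈ 2.87

Width reduced by factor of 8.78/2.87 = 3.06.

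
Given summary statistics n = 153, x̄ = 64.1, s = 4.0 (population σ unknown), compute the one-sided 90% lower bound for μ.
μ ≥ 63.68

Lower bound (one-sided):
t* = 1.287 (one-sided for 90%)
Lower bound = x̄ - t* · s/√n = 64.1 - 1.287 · 4.0/√153 = 63.68

We are 90% confident that μ ≥ 63.68.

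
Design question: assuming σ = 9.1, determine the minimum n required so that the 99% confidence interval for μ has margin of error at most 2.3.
n ≥ 104

For margin E ≤ 2.3:
n ≥ (z* · σ / E)²
n ≥ (2.576 · 9.1 / 2.3)²
n ≥ 103.88

Minimum n = 104 (rounding up)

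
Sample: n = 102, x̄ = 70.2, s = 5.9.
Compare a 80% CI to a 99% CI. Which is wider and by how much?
99% CI is wider by 1.56

df = 101
80% CI: t* = 1.290, (69.45, 70.95), width = 2 · t* · s/√n = 1.51
99% CI: t* = 2.625, (68.67, 71.73), width = 2 · t* · s/√n = 3.07

The 99% CI is wider by 3.07 - 1.51 = 1.56.
Higher confidence requires a wider interval.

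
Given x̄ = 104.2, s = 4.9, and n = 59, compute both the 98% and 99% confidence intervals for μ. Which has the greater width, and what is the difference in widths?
99% CI is wider by 0.35

df = 58
98% CI: t* = 2.392, (102.67, 105.73), width = 2 · t* · s/√n = 3.05
99% CI: t* = 2.663, (102.50, 105.90), width = 2 · t* · s/√n = 3.40

The 99% CI is wider by 3.40 - 3.05 = 0.35.
Higher confidence requires a wider interval.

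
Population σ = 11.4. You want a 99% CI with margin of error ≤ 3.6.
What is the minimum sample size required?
n ≥ 67

For margin E ≤ 3.6:
n ≥ (z* · σ / E)²
n ≥ (2.576 · 11.4 / 3.6)²
n ≥ 66.54

Minimum n = 67 (rounding up)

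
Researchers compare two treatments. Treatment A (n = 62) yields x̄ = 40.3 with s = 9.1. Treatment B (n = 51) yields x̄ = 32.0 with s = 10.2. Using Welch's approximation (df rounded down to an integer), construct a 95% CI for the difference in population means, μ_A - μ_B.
(4.65, 11.95)

Difference: x̄₁ - x̄₂ = 8.30
SE = √(s₁²/n₁ + s₂²/n₂) = √(9.1²/62 + 10.2²/51) = 1.8373
df = 101.31 → 101 (Welch–Satterthwaite, rounded down)
t* = 1.984

CI: 8.30 ± 1.984 · 1.8373 = 8.30 ± 3.65 = (4.65, 11.95)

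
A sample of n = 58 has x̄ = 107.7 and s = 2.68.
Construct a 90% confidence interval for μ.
(107.11, 108.29)

t-interval (σ unknown):
df = n - 1 = 57
t* = 1.672 for 90% confidence

Margin of error = t* · s/√n = 1.672 · 2.68/√58 = 0.59

CI: (107.11, 108.29)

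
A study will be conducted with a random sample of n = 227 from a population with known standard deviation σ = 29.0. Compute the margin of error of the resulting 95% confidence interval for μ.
Margin of error = 3.77

Margin of error = z* · σ/√n
= 1.960 · 29.0/√227
= 1.960 · 29.0/15.0665
= 3.77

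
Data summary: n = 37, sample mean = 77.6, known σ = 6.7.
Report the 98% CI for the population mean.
(75.04, 80.16)

z-interval (σ known):
z* = 2.326 for 98% confidence

Margin of error = z* · σ/√n = 2.326 · 6.7/√37 = 2.56

CI: (77.6 - 2.56, 77.6 + 2.56) = (75.04, 80.16)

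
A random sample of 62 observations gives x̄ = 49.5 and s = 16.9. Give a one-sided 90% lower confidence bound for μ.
μ ≥ 46.72

Lower bound (one-sided):
t* = 1.296 (one-sided for 90%)
Lower bound = x̄ - t* · s/√n = 49.5 - 1.296 · 16.9/√62 = 46.72

We are 90% confident that μ ≥ 46.72.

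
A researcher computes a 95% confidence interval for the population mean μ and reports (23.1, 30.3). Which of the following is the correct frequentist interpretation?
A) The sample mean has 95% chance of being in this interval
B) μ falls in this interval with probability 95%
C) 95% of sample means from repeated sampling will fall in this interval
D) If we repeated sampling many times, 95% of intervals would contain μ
D

A) Wrong — x̄ is observed and sits in the interval by construction.
B) Wrong — μ is fixed; the randomness lives in the interval, not in μ.
C) Wrong — coverage applies to intervals containing μ, not to future x̄ values.
D) Correct — this is the frequentist long-run coverage interpretation.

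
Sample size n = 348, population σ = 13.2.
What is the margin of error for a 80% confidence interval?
Margin of error = 0.91

Margin of error = z* · σ/√n
= 1.282 · 13.2/√348
= 1.282 · 13.2/18.6548
= 0.91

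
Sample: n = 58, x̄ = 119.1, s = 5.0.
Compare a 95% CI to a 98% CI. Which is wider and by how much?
98% CI is wider by 0.51

df = 57
95% CI: t* = 2.002, (117.79, 120.41), width = 2 · t* · s/√n = 2.63
98% CI: t* = 2.394, (117.53, 120.67), width = 2 · t* · s/√n = 3.14

The 98% CI is wider by 3.14 - 2.63 = 0.51.
Higher confidence requires a wider interval.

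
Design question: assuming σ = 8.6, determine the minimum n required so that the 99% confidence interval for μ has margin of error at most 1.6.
n ≥ 192

For margin E ≤ 1.6:
n ≥ (z* · σ / E)²
n ≥ (2.576 · 8.6 / 1.6)²
n ≥ 191.71

Minimum n = 192 (rounding up)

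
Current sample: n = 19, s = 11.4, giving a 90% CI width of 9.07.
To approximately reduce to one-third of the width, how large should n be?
n ≈ 171

CI width ∝ 1/√n
To reduce width by factor 3, need √n to grow by 3 → need 3² = 9 times as many samples.

Current: n = 19, width = 9.07
New: n = 171, width ≈ 2.88

Width reduced by factor of 9.07/2.88 = 3.15.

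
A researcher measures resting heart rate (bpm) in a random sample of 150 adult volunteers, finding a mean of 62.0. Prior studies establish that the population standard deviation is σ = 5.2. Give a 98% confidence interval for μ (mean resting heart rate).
(61.01, 62.99)

z-interval (σ known):
z* = 2.326 for 98% confidence

Margin of error = z* · σ/√n = 2.326 · 5.2/√150 = 0.99

CI: (62.0 - 0.99, 62.0 + 0.99) = (61.01, 62.99)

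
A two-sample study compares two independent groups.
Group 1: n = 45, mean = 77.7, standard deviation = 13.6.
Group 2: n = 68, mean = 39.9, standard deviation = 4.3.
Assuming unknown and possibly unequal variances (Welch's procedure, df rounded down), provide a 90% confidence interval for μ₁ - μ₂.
(34.29, 41.31)

Difference: x̄₁ - x̄₂ = 37.80
SE = √(s₁²/n₁ + s₂²/n₂) = √(13.6²/45 + 4.3²/68) = 2.0934
df = 49.87 → 49 (Welch–Satterthwaite, rounded down)
t* = 1.677

CI: 37.80 ± 1.677 · 2.0934 = 37.80 ± 3.51 = (34.29, 41.31)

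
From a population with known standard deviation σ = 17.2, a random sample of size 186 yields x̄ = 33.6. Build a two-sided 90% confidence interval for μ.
(31.53, 35.67)

z-interval (σ known):
z* = 1.645 for 90% confidence

Margin of error = z* · σ/√n = 1.645 · 17.2/√186 = 2.07

CI: (33.6 - 2.07, 33.6 + 2.07) = (31.53, 35.67)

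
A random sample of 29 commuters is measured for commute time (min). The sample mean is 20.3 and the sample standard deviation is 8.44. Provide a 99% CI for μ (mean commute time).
(15.97, 24.63)

t-interval (σ unknown):
df = n - 1 = 28
t* = 2.763 for 99% confidence

Margin of error = t* · s/√n = 2.763 · 8.44/√29 = 4.33

CI: (15.97, 24.63)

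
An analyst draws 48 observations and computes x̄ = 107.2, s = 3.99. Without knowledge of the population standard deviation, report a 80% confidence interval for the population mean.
(106.45, 107.95)

t-interval (σ unknown):
df = n - 1 = 47
t* = 1.300 for 80% confidence

Margin of error = t* · s/√n = 1.300 · 3.99/√48 = 0.75

CI: (106.45, 107.95)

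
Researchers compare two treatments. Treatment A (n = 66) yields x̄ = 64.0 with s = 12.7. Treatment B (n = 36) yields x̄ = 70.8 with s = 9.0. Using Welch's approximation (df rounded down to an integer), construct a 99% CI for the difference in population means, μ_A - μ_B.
(-12.50, -1.10)

Difference: x̄₁ - x̄₂ = -6.80
SE = √(s₁²/n₁ + s₂²/n₂) = √(12.7²/66 + 9.0²/36) = 2.1665
df = 93.15 → 93 (Welch–Satterthwaite, rounded down)
t* = 2.630

CI: -6.80 ± 2.630 · 2.1665 = -6.80 ± 5.70 = (-12.50, -1.10)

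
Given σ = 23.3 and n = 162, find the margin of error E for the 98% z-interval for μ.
Margin of error = 4.26

Margin of error = z* · σ/√n
= 2.326 · 23.3/√162
= 2.326 · 23.3/12.7279
= 4.26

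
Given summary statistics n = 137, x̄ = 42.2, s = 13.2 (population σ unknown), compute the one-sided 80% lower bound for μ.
μ ≥ 41.25

Lower bound (one-sided):
t* = 0.844 (one-sided for 80%)
Lower bound = x̄ - t* · s/√n = 42.2 - 0.844 · 13.2/√137 = 41.25

We are 80% confident that μ ≥ 41.25.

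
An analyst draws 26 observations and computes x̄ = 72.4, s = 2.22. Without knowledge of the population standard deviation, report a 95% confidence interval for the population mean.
(71.50, 73.30)

t-interval (σ unknown):
df = n - 1 = 25
t* = 2.060 for 95% confidence

Margin of error = t* · s/√n = 2.060 · 2.22/√26 = 0.90

CI: (71.50, 73.30)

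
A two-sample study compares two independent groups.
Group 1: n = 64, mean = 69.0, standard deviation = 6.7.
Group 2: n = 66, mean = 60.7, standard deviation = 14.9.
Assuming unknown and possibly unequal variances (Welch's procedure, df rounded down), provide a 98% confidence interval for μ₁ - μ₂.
(3.53, 13.07)

Difference: x̄₁ - x̄₂ = 8.30
SE = √(s₁²/n₁ + s₂²/n₂) = √(6.7²/64 + 14.9²/66) = 2.0162
df = 90.86 → 90 (Welch–Satterthwaite, rounded down)
t* = 2.368

CI: 8.30 ± 2.368 · 2.0162 = 8.30 ± 4.77 = (3.53, 13.07)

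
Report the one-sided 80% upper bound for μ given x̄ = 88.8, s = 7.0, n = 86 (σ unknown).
μ ≤ 89.44

Upper bound (one-sided):
t* = 0.846 (one-sided for 80%)
Upper bound = x̄ + t* · s/√n = 88.8 + 0.846 · 7.0/√86 = 89.44

We are 80% confident that μ ≤ 89.44.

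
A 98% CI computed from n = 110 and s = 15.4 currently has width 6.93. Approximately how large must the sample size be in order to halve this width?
n ≈ 440

CI width ∝ 1/√n
To reduce width by factor 2, need √n to grow by 2 → need 2² = 4 times as many samples.

Current: n = 110, width = 6.93
New: n = 440, width ≈ 3.43

Width reduced by factor of 6.93/3.43 = 2.02.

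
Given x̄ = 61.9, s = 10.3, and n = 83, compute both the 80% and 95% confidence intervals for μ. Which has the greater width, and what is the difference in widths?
95% CI is wider by 1.58

df = 82
80% CI: t* = 1.292, (60.44, 63.36), width = 2 · t* · s/√n = 2.92
95% CI: t* = 1.989, (59.65, 64.15), width = 2 · t* · s/√n = 4.50

The 95% CI is wider by 4.50 - 2.92 = 1.58.
Higher confidence requires a wider interval.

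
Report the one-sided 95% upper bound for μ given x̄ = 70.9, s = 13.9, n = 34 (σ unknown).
μ ≤ 74.93

Upper bound (one-sided):
t* = 1.692 (one-sided for 95%)
Upper bound = x̄ + t* · s/√n = 70.9 + 1.692 · 13.9/√34 = 74.93

We are 95% confident that μ ≤ 74.93.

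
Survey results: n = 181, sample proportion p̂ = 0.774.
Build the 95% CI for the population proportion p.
(0.713, 0.835)

Proportion CI:
SE = √(p̂(1-p̂)/n) = √(0.774 · 0.226 / 181) = 0.03109

z* = 1.960
Margin = z* · SE = 1.960 · 0.03109 = 0.0609

CI: 0.774 ± 0.0609 = (0.713, 0.835)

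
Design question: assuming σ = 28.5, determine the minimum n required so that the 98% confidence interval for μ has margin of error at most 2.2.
n ≥ 908

For margin E ≤ 2.2:
n ≥ (z* · σ / E)²
n ≥ (2.326 · 28.5 / 2.2)²
n ≥ 907.95

Minimum n = 908 (rounding up)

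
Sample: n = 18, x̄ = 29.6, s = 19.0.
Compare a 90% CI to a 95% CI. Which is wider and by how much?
95% CI is wider by 3.32

df = 17
90% CI: t* = 1.740, (21.81, 37.39), width = 2 · t* · s/√n = 15.58
95% CI: t* = 2.110, (20.15, 39.05), width = 2 · t* · s/√n = 18.90

The 95% CI is wider by 18.90 - 15.58 = 3.32.
Higher confidence requires a wider interval.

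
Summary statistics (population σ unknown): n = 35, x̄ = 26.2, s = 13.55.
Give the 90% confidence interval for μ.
(22.33, 30.07)

t-interval (σ unknown):
df = n - 1 = 34
t* = 1.691 for 90% confidence

Margin of error = t* · s/√n = 1.691 · 13.55/√35 = 3.87

CI: (22.33, 30.07)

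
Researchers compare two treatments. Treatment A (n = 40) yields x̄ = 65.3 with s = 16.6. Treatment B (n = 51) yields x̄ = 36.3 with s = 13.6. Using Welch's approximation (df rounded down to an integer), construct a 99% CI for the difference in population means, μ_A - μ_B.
(20.43, 37.57)

Difference: x̄₁ - x̄₂ = 29.00
SE = √(s₁²/n₁ + s₂²/n₂) = √(16.6²/40 + 13.6²/51) = 3.2428
df = 74.72 → 74 (Welch–Satterthwaite, rounded down)
t* = 2.644

CI: 29.00 ± 2.644 · 3.2428 = 29.00 ± 8.57 = (20.43, 37.57)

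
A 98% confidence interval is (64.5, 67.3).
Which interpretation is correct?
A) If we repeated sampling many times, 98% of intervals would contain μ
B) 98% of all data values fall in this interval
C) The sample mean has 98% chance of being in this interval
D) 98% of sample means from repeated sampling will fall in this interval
A

A) Correct — this is the frequentist long-run coverage interpretation.
B) Wrong — a CI is about the parameter μ, not individual data values.
C) Wrong — x̄ is observed and sits in the interval by construction.
D) Wrong — coverage applies to intervals containing μ, not to future x̄ values.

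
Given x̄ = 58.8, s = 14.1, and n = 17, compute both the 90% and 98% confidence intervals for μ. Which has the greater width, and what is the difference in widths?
98% CI is wider by 5.73

df = 16
90% CI: t* = 1.746, (52.83, 64.77), width = 2 · t* · s/√n = 11.94
98% CI: t* = 2.583, (49.97, 67.63), width = 2 · t* · s/√n = 17.67

The 98% CI is wider by 17.67 - 11.94 = 5.73.
Higher confidence requires a wider interval.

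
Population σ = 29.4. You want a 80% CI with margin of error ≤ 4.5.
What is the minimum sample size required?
n ≥ 71

For margin E ≤ 4.5:
n ≥ (z* · σ / E)²
n ≥ (1.282 · 29.4 / 4.5)²
n ≥ 70.15

Minimum n = 71 (rounding up)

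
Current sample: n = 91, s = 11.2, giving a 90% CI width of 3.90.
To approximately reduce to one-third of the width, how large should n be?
n ≈ 819

CI width ∝ 1/√n
To reduce width by factor 3, need √n to grow by 3 → need 3² = 9 times as many samples.

Current: n = 91, width = 3.90
New: n = 819, width ≈ 1.29

Width reduced by factor of 3.90/1.29 = 3.02.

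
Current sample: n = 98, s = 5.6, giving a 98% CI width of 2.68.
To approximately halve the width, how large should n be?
n ≈ 392

CI width ∝ 1/√n
To reduce width by factor 2, need √n to grow by 2 → need 2² = 4 times as many samples.

Current: n = 98, width = 2.68
New: n = 392, width ≈ 1.32

Width reduced by factor of 2.68/1.32 = 2.03.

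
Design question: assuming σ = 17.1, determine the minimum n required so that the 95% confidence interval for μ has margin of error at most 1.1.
n ≥ 929

For margin E ≤ 1.1:
n ≥ (z* · σ / E)²
n ≥ (1.960 · 17.1 / 1.1)²
n ≥ 928.37

Minimum n = 929 (rounding up)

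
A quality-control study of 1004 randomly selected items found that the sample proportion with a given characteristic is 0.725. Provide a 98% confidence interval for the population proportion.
(0.692, 0.758)

Proportion CI:
SE = √(p̂(1-p̂)/n) = √(0.725 · 0.275 / 1004) = 0.01409

z* = 2.326
Margin = z* · SE = 2.326 · 0.01409 = 0.0328

CI: 0.725 ± 0.0328 = (0.692, 0.758)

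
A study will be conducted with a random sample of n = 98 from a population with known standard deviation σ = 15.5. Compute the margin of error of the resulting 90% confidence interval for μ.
Margin of error = 2.58

Margin of error = z* · σ/√n
= 1.645 · 15.5/√98
= 1.645 · 15.5/9.8995
= 2.58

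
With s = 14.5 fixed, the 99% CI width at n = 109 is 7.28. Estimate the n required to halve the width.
n ≈ 436

CI width ∝ 1/√n
To reduce width by factor 2, need √n to grow by 2 → need 2² = 4 times as many samples.

Current: n = 109, width = 7.28
New: n = 436, width ≈ 3.59

Width reduced by factor of 7.28/3.59 = 2.03.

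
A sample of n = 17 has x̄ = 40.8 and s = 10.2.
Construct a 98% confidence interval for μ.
(34.41, 47.19)

t-interval (σ unknown):
df = n - 1 = 16
t* = 2.583 for 98% confidence

Margin of error = t* · s/√n = 2.583 · 10.2/√17 = 6.39

CI: (34.41, 47.19)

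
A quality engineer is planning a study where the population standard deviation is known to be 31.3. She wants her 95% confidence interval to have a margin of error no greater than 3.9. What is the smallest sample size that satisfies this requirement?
n ≥ 248

For margin E ≤ 3.9:
n ≥ (z* · σ / E)²
n ≥ (1.960 · 31.3 / 3.9)²
n ≥ 247.44

Minimum n = 248 (rounding up)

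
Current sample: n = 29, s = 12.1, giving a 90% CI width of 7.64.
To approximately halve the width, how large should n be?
n ≈ 116

CI width ∝ 1/√n
To reduce width by factor 2, need √n to grow by 2 → need 2² = 4 times as many samples.

Current: n = 29, width = 7.64
New: n = 116, width ≈ 3.73

Width reduced by factor of 7.64/3.73 = 2.05.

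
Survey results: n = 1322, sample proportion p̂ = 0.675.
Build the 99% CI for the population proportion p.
(0.642, 0.708)

Proportion CI:
SE = √(p̂(1-p̂)/n) = √(0.675 · 0.325 / 1322) = 0.01288

z* = 2.576
Margin = z* · SE = 2.576 · 0.01288 = 0.0332

CI: 0.675 ± 0.0332 = (0.642, 0.708)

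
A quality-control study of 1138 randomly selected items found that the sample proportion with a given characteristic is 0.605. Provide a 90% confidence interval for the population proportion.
(0.581, 0.629)

Proportion CI:
SE = √(p̂(1-p̂)/n) = √(0.605 · 0.395 / 1138) = 0.01449

z* = 1.645
Margin = z* · SE = 1.645 · 0.01449 = 0.0238

CI: 0.605 ± 0.0238 = (0.581, 0.629)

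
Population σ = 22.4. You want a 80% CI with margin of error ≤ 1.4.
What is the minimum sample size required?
n ≥ 421

For margin E ≤ 1.4:
n ≥ (z* · σ / E)²
n ≥ (1.282 · 22.4 / 1.4)²
n ≥ 420.74

Minimum n = 421 (rounding up)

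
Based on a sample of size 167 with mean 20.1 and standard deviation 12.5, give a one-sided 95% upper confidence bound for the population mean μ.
μ ≤ 21.70

Upper bound (one-sided):
t* = 1.654 (one-sided for 95%)
Upper bound = x̄ + t* · s/√n = 20.1 + 1.654 · 12.5/√167 = 21.70

We are 95% confident that μ ≤ 21.70.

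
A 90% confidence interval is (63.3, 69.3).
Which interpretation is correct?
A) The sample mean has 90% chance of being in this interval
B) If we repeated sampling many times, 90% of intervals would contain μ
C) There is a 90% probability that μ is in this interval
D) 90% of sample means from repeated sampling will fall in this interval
B

A) Wrong — x̄ is observed and sits in the interval by construction.
B) Correct — this is the frequentist long-run coverage interpretation.
C) Wrong — μ is fixed; the randomness lives in the interval, not in μ.
D) Wrong — coverage applies to intervals containing μ, not to future x̄ values.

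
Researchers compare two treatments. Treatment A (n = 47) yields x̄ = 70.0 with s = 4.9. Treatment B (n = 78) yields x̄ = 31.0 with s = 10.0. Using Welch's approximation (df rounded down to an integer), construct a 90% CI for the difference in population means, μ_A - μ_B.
(36.78, 41.22)

Difference: x̄₁ - x̄₂ = 39.00
SE = √(s₁²/n₁ + s₂²/n₂) = √(4.9²/47 + 10.0²/78) = 1.3390
df = 118.97 → 118 (Welch–Satterthwaite, rounded down)
t* = 1.658

CI: 39.00 ± 1.658 · 1.3390 = 39.00 ± 2.22 = (36.78, 41.22)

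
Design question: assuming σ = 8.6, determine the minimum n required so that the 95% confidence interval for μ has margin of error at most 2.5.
n ≥ 46

For margin E ≤ 2.5:
n ≥ (z* · σ / E)²
n ≥ (1.960 · 8.6 / 2.5)²
n ≥ 45.46

Minimum n = 46 (rounding up)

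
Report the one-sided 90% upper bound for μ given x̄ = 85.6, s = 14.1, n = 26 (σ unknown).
μ ≤ 89.24

Upper bound (one-sided):
t* = 1.316 (one-sided for 90%)
Upper bound = x̄ + t* · s/√n = 85.6 + 1.316 · 14.1/√26 = 89.24

We are 90% confident that μ ≤ 89.24.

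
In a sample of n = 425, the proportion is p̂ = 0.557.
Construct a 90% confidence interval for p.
(0.517, 0.597)

Proportion CI:
SE = √(p̂(1-p̂)/n) = √(0.557 · 0.443 / 425) = 0.02410

z* = 1.645
Margin = z* · SE = 1.645 · 0.02410 = 0.0396

CI: 0.557 ± 0.0396 = (0.517, 0.597)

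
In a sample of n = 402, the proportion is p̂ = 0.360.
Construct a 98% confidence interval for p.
(0.304, 0.416)

Proportion CI:
SE = √(p̂(1-p̂)/n) = √(0.360 · 0.640 / 402) = 0.02394

z* = 2.326
Margin = z* · SE = 2.326 · 0.02394 = 0.0557

CI: 0.360 ± 0.0557 = (0.304, 0.416)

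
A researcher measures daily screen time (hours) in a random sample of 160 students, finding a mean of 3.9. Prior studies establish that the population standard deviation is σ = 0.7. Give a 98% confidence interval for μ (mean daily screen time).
(3.77, 4.03)

z-interval (σ known):
z* = 2.326 for 98% confidence

Margin of error = z* · σ/√n = 2.326 · 0.7/√160 = 0.13

CI: (3.9 - 0.13, 3.9 + 0.13) = (3.77, 4.03)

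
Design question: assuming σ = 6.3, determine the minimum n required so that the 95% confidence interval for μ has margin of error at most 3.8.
n ≥ 11

For margin E ≤ 3.8:
n ≥ (z* · σ / E)²
n ≥ (1.960 · 6.3 / 3.8)²
n ≥ 10.56

Minimum n = 11 (rounding up)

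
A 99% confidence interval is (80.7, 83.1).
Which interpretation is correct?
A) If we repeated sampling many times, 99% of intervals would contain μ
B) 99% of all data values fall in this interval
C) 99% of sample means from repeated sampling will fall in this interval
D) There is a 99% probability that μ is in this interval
A

A) Correct — this is the frequentist long-run coverage interpretation.
B) Wrong — a CI is about the parameter μ, not individual data values.
C) Wrong — coverage applies to intervals containing μ, not to future x̄ values.
D) Wrong — μ is fixed; the randomness lives in the interval, not in μ.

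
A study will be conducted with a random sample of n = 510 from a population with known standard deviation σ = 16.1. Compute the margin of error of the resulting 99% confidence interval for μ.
Margin of error = 1.84

Margin of error = z* · σ/√n
= 2.576 · 16.1/√510
= 2.576 · 16.1/22.5832
= 1.84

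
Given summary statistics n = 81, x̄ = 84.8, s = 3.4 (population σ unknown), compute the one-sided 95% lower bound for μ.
μ ≥ 84.17

Lower bound (one-sided):
t* = 1.664 (one-sided for 95%)
Lower bound = x̄ - t* · s/√n = 84.8 - 1.664 · 3.4/√81 = 84.17

We are 95% confident that μ ≥ 84.17.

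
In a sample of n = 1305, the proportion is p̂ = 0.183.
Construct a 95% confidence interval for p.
(0.162, 0.204)

Proportion CI:
SE = √(p̂(1-p̂)/n) = √(0.183 · 0.817 / 1305) = 0.01070

z* = 1.960
Margin = z* · SE = 1.960 · 0.01070 = 0.0210

CI: 0.183 ± 0.0210 = (0.162, 0.204)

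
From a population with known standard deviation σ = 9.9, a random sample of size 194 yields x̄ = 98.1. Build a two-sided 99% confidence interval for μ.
(96.27, 99.93)

z-interval (σ known):
z* = 2.576 for 99% confidence

Margin of error = z* · σ/√n = 2.576 · 9.9/√194 = 1.83

CI: (98.1 - 1.83, 98.1 + 1.83) = (96.27, 99.93)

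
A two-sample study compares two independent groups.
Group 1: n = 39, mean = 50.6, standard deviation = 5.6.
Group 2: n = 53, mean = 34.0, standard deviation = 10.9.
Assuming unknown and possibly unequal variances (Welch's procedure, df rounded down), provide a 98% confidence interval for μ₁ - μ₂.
(12.46, 20.74)

Difference: x̄₁ - x̄₂ = 16.60
SE = √(s₁²/n₁ + s₂²/n₂) = √(5.6²/39 + 10.9²/53) = 1.7452
df = 81.62 → 81 (Welch–Satterthwaite, rounded down)
t* = 2.373

CI: 16.60 ± 2.373 · 1.7452 = 16.60 ± 4.14 = (12.46, 20.74)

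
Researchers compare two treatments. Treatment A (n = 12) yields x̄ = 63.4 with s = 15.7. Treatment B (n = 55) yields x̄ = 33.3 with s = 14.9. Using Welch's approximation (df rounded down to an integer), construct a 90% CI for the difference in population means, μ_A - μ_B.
(21.41, 38.79)

Difference: x̄₁ - x̄₂ = 30.10
SE = √(s₁²/n₁ + s₂²/n₂) = √(15.7²/12 + 14.9²/55) = 4.9576
df = 15.63 → 15 (Welch–Satterthwaite, rounded down)
t* = 1.753

CI: 30.10 ± 1.753 · 4.9576 = 30.10 ± 8.69 = (21.41, 38.79)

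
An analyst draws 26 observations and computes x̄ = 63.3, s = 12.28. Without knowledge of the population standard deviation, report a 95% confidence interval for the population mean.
(58.34, 68.26)

t-interval (σ unknown):
df = n - 1 = 25
t* = 2.060 for 95% confidence

Margin of error = t* · s/√n = 2.060 · 12.28/√26 = 4.96

CI: (58.34, 68.26)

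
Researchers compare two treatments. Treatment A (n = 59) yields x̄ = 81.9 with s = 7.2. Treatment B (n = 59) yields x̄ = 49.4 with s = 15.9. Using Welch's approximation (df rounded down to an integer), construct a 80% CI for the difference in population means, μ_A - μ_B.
(29.56, 35.44)

Difference: x̄₁ - x̄₂ = 32.50
SE = √(s₁²/n₁ + s₂²/n₂) = √(7.2²/59 + 15.9²/59) = 2.2723
df = 80.83 → 80 (Welch–Satterthwaite, rounded down)
t* = 1.292

CI: 32.50 ± 1.292 · 2.2723 = 32.50 ± 2.94 = (29.56, 35.44)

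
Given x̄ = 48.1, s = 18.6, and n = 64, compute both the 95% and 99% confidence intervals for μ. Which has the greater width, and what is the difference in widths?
99% CI is wider by 3.06

df = 63
95% CI: t* = 1.998, (43.45, 52.75), width = 2 · t* · s/√n = 9.29
99% CI: t* = 2.656, (41.92, 54.28), width = 2 · t* · s/√n = 12.35

The 99% CI is wider by 12.35 - 9.29 = 3.06.
Higher confidence requires a wider interval.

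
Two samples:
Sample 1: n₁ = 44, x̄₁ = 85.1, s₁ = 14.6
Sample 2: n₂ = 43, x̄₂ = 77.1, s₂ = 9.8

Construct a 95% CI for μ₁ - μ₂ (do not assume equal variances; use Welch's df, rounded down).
(2.70, 13.30)

Difference: x̄₁ - x̄₂ = 8.00
SE = √(s₁²/n₁ + s₂²/n₂) = √(14.6²/44 + 9.8²/43) = 2.6605
df = 75.38 → 75 (Welch–Satterthwaite, rounded down)
t* = 1.992

CI: 8.00 ± 1.992 · 2.6605 = 8.00 ± 5.30 = (2.70, 13.30)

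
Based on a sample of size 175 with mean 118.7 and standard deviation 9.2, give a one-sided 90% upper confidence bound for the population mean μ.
μ ≤ 119.59

Upper bound (one-sided):
t* = 1.286 (one-sided for 90%)
Upper bound = x̄ + t* · s/√n = 118.7 + 1.286 · 9.2/√175 = 119.59

We are 90% confident that μ ≤ 119.59.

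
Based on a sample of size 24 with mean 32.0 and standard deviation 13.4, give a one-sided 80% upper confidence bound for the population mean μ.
μ ≤ 34.35

Upper bound (one-sided):
t* = 0.858 (one-sided for 80%)
Upper bound = x̄ + t* · s/√n = 32.0 + 0.858 · 13.4/√24 = 34.35

We are 80% confident that μ ≤ 34.35.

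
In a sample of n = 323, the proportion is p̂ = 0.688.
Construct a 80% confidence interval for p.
(0.655, 0.721)

Proportion CI:
SE = √(p̂(1-p̂)/n) = √(0.688 · 0.312 / 323) = 0.02578

z* = 1.282
Margin = z* · SE = 1.282 · 0.02578 = 0.0330

CI: 0.688 ± 0.0330 = (0.655, 0.721)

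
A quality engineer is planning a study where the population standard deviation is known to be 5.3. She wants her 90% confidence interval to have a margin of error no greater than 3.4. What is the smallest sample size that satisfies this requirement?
n ≥ 7

For margin E ≤ 3.4:
n ≥ (z* · σ / E)²
n ≥ (1.645 · 5.3 / 3.4)²
n ≥ 6.58

Minimum n = 7 (rounding up)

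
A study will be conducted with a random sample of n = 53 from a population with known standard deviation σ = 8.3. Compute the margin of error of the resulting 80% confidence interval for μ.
Margin of error = 1.46

Margin of error = z* · σ/√n
= 1.282 · 8.3/√53
= 1.282 · 8.3/7.2801
= 1.46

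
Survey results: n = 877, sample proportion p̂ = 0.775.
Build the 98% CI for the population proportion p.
(0.742, 0.808)

Proportion CI:
SE = √(p̂(1-p̂)/n) = √(0.775 · 0.225 / 877) = 0.01410

z* = 2.326
Margin = z* · SE = 2.326 · 0.01410 = 0.0328

CI: 0.775 ± 0.0328 = (0.742, 0.808)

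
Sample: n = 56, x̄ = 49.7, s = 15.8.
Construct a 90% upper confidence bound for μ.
μ ≤ 52.44

Upper bound (one-sided):
t* = 1.297 (one-sided for 90%)
Upper bound = x̄ + t* · s/√n = 49.7 + 1.297 · 15.8/√56 = 52.44

We are 90% confident that μ ≤ 52.44.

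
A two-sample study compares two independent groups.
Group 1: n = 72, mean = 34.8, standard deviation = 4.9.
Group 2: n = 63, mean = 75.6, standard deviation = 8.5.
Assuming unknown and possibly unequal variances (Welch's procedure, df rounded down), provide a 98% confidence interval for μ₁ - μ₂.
(-43.68, -37.92)

Difference: x̄₁ - x̄₂ = -40.80
SE = √(s₁²/n₁ + s₂²/n₂) = √(4.9²/72 + 8.5²/63) = 1.2167
df = 96.20 → 96 (Welch–Satterthwaite, rounded down)
t* = 2.366

CI: -40.80 ± 2.366 · 1.2167 = -40.80 ± 2.88 = (-43.68, -37.92)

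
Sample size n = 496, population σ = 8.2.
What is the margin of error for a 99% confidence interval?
Margin of error = 0.95

Margin of error = z* · σ/√n
= 2.576 · 8.2/√496
= 2.576 · 8.2/22.2711
= 0.95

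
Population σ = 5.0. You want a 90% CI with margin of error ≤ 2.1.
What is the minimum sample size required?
n ≥ 16

For margin E ≤ 2.1:
n ≥ (z* · σ / E)²
n ≥ (1.645 · 5.0 / 2.1)²
n ≥ 15.34

Minimum n = 16 (rounding up)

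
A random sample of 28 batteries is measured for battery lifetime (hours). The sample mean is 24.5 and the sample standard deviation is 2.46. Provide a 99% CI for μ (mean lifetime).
(23.21, 25.79)

t-interval (σ unknown):
df = n - 1 = 27
t* = 2.771 for 99% confidence

Margin of error = t* · s/√n = 2.771 · 2.46/√28 = 1.29

CI: (23.21, 25.79)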